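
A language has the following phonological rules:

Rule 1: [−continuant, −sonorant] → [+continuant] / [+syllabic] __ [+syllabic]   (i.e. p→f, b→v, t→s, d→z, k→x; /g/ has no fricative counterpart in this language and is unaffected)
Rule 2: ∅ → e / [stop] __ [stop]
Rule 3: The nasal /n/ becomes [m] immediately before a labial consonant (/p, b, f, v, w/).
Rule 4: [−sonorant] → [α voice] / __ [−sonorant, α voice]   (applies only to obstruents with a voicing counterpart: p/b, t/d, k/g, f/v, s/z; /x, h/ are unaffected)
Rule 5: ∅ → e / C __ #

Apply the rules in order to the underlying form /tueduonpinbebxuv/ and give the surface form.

Rule 1 (intervocalic spirantization): /d/ is a stop between vowels /e/ and /u/, so it spirantizes to the fricative [z]. /tueduonpinbebxuv/ → tuezuonpinbebxuv.
Rule 2 (stop-cluster e-epenthesis): no segment meets the environment; /tuezuonpinbebxuv/ is unchanged.
Rule 3 (nasal place assimilation): /n/ precedes the labial consonant /p/, so it assimilates in place to [m]. /n/ precedes the labial consonant /b/, so it assimilates in place to [m]. /tuezuonpinbebxuv/ → tuezuompimbebxuv.
Rule 4 (regressive voicing assimilation): /b/ precedes the voiceless obstruent /x/, so it devoices to [p] by assimilation. /tuezuompimbebxuv/ → tuezuompimbepxuv.
Rule 5 (final e-epenthesis): the form ends in the consonant /v/, so [e] is inserted word-finally. /tuezuompimbepxuv/ → tuezuompimbepxuve.

tuezuompimbepxuve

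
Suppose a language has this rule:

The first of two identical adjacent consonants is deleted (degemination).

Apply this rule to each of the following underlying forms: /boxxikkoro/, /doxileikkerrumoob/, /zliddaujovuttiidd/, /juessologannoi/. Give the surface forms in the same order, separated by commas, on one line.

boxikoro, doxileikerumoob, zlidaujovutiid, juesologanoi

/boxxikkoro/: /xx/ is a geminate; the first /x/ deletes. /kk/ is a geminate; the first /k/ deletes. → [boxikoro].
/doxileikkerrumoob/: /kk/ is a geminate; the first /k/ deletes. /rr/ is a geminate; the first /r/ deletes. → [doxileikerumoob].
/zliddaujovuttiidd/: /dd/ is a geminate; the first /d/ deletes. /tt/ is a geminate; the first /t/ deletes. /dd/ is a geminate; the first /d/ deletes. → [zlidaujovutiid].
/juessologannoi/: /ss/ is a geminate; the first /s/ deletes. /nn/ is a geminate; the first /n/ deletes. → [juesologanoi].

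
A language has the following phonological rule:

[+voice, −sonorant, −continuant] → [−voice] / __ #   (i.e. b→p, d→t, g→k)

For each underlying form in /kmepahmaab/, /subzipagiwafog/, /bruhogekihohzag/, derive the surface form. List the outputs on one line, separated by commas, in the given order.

/kmepahmaab/: /b/ is a voiced stop in word-final position, so it devoices to [p]. → [kmepahmaap].
/subzipagiwafog/: /g/ is a voiced stop in word-final position, so it devoices to [k]. → [subzipagiwafok].
/bruhogekihohzag/: /g/ is a voiced stop in word-final position, so it devoices to [k]. → [bruhogekihohzak].

kmepahmaap, subzipagiwafok, bruhogekihohzak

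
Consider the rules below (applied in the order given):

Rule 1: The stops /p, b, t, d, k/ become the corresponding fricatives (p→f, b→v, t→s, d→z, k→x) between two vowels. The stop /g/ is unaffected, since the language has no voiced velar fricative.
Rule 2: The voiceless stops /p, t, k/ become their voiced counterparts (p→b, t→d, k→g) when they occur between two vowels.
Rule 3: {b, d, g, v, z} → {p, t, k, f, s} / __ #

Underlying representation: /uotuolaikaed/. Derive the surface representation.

Rule 1 (intervocalic spirantization): /t/ is a stop between vowels /o/ and /u/, so it spirantizes to the fricative [s]. /k/ is a stop between vowels /i/ and /a/, so it spirantizes to the fricative [x]. /uotuolaikaed/ → uosuolaixaed.
Rule 2 (intervocalic voicing): no segment meets the environment; /uosuolaixaed/ is unchanged.
Rule 3 (final devoicing): /d/ is a voiced obstruent in word-final position, so it devoices to [t]. /uosuolaixaed/ → uosuolaixaet.

uosuolaixaet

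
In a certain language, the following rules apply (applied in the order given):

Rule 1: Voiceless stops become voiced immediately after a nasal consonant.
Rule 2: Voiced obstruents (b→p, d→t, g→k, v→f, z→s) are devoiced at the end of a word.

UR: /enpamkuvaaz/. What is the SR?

Rule 1 (post-nasal voicing): /p/ is a voiceless stop immediately after the nasal /n/, so it voices to [b]. /k/ is a voiceless stop immediately after the nasal /m/, so it voices to [g]. /enpamkuvaaz/ → enbamguvaaz.
Rule 2 (final devoicing): /z/ is a voiced obstruent in word-final position, so it devoices to [s]. /enbamguvaaz/ → enbamguvaas.

enbamguvaas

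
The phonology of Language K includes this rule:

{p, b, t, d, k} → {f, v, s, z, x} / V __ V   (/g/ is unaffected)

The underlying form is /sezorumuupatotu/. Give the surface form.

sezorumuufasosu

/p/ is a stop between vowels /u/ and /a/, so it spirantizes to the fricative [f].
/t/ is a stop between vowels /a/ and /o/, so it spirantizes to the fricative [s].
/t/ is a stop between vowels /o/ and /u/, so it spirantizes to the fricative [s].
Surface form: [sezorumuufasosu].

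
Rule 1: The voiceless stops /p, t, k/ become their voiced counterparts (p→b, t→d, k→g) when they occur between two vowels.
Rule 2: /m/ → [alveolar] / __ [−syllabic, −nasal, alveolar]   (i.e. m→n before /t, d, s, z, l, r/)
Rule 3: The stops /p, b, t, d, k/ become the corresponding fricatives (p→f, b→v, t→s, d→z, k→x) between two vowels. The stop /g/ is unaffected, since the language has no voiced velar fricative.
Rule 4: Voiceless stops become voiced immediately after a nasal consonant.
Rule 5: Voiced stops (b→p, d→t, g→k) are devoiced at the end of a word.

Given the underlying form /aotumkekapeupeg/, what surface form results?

aozumgegaveuvek

Rule 1 (intervocalic voicing): /t/ is a voiceless stop between vowels /o/ and /u/, so it voices to [d]. /k/ is a voiceless stop between vowels /e/ and /a/, so it voices to [g]. /p/ is a voiceless stop between vowels /a/ and /e/, so it voices to [b]. /p/ is a voiceless stop between vowels /u/ and /e/, so it voices to [b]. /aotumkekapeupeg/ → aodumkegabeubeg.
Rule 2 (nasal place assimilation): no segment meets the environment; /aodumkegabeubeg/ is unchanged.
Rule 3 (intervocalic spirantization): /d/ is a stop between vowels /o/ and /u/, so it spirantizes to the fricative [z]. /b/ is a stop between vowels /a/ and /e/, so it spirantizes to the fricative [v]. /b/ is a stop between vowels /u/ and /e/, so it spirantizes to the fricative [v]. /aodumkegabeubeg/ → aozumkegaveuveg.
Rule 4 (post-nasal voicing): /k/ is a voiceless stop immediately after the nasal /m/, so it voices to [g]. /aozumkegaveuveg/ → aozumgegaveuveg.
Rule 5 (final devoicing): /g/ is a voiced stop in word-final position, so it devoices to [k]. /aozumgegaveuveg/ → aozumgegaveuvek.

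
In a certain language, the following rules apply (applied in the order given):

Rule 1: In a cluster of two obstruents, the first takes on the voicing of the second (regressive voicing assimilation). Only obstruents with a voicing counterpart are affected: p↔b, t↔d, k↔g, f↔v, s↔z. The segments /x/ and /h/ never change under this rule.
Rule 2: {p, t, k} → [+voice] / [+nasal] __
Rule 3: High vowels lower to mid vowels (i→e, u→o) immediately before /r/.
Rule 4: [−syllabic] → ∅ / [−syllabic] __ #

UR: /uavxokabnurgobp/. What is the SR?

uafxokabnorgop

Rule 1 (regressive voicing assimilation): /v/ precedes the voiceless obstruent /x/, so it devoices to [f] by assimilation. /b/ precedes the voiceless obstruent /p/, so it devoices to [p] by assimilation. /uavxokabnurgobp/ → uafxokabnurgopp.
Rule 2 (post-nasal voicing): no segment meets the environment; /uafxokabnurgopp/ is unchanged.
Rule 3 (pre-rhotic lowering): /u/ is a high vowel immediately before /r/, so it lowers to [o]. /uafxokabnurgopp/ → uafxokabnorgopp.
Rule 4 (final cluster simplification): /p/ is the second consonant of a word-final cluster /pp/, so it deletes. /uafxokabnorgopp/ → uafxokabnorgop.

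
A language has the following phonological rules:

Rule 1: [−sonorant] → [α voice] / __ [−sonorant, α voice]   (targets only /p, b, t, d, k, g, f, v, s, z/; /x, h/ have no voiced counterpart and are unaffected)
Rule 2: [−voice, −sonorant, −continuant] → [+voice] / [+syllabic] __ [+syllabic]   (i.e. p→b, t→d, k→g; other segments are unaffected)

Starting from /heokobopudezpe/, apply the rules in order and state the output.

heogobobudespe

Rule 1 (regressive voicing assimilation): /z/ precedes the voiceless obstruent /p/, so it devoices to [s] by assimilation. /heokobopudezpe/ → heokobopudespe.
Rule 2 (intervocalic voicing): /k/ is a voiceless stop between vowels /o/ and /o/, so it voices to [g]. /p/ is a voiceless stop between vowels /o/ and /u/, so it voices to [b]. /heokobopudespe/ → heogobobudespe.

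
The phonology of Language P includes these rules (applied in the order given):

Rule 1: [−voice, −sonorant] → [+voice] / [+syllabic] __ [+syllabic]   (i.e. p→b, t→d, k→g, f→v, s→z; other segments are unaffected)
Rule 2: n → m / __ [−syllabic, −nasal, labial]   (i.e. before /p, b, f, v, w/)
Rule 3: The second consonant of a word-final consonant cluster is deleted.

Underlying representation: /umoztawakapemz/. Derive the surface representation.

Rule 1 (intervocalic voicing): /k/ is a voiceless obstruent between vowels /a/ and /a/, so it voices to [g]. /p/ is a voiceless obstruent between vowels /a/ and /e/, so it voices to [b]. /umoztawakapemz/ → umoztawagabemz.
Rule 2 (nasal place assimilation): no segment meets the environment; /umoztawagabemz/ is unchanged.
Rule 3 (final cluster simplification): /z/ is the second consonant of a word-final cluster /mz/, so it deletes. /umoztawagabemz/ → umoztawagabem.

umoztawagabem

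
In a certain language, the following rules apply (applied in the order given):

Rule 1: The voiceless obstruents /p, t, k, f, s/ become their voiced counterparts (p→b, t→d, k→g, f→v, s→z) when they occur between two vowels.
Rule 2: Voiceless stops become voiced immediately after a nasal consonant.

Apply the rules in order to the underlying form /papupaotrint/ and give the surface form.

pabubaotrind

Rule 1 (intervocalic voicing): /p/ is a voiceless obstruent between vowels /a/ and /u/, so it voices to [b]. /p/ is a voiceless obstruent between vowels /u/ and /a/, so it voices to [b]. /papupaotrint/ → pabubaotrint.
Rule 2 (post-nasal voicing): /t/ is a voiceless stop immediately after the nasal /n/, so it voices to [d]. /pabubaotrint/ → pabubaotrind.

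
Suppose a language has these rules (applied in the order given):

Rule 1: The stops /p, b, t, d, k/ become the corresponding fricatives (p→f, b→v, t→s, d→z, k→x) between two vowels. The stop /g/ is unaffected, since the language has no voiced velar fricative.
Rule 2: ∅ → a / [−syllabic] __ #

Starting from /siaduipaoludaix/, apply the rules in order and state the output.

Rule 1 (intervocalic spirantization): /d/ is a stop between vowels /a/ and /u/, so it spirantizes to the fricative [z]. /p/ is a stop between vowels /i/ and /a/, so it spirantizes to the fricative [f]. /d/ is a stop between vowels /u/ and /a/, so it spirantizes to the fricative [z]. /siaduipaoludaix/ → siazuifaoluzaix.
Rule 2 (final a-epenthesis): the form ends in the consonant /x/, so [a] is inserted word-finally. /siazuifaoluzaix/ → siazuifaoluzaixa.

siazuifaoluzaixa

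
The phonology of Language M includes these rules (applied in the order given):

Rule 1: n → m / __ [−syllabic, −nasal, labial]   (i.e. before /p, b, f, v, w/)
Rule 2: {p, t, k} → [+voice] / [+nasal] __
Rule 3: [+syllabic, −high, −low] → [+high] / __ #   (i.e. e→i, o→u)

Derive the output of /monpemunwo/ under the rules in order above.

mombemumwu

Rule 1 (nasal place assimilation): /n/ precedes the labial consonant /p/, so it assimilates in place to [m]. /n/ precedes the labial consonant /w/, so it assimilates in place to [m]. /monpemunwo/ → mompemumwo.
Rule 2 (post-nasal voicing): /p/ is a voiceless stop immediately after the nasal /m/, so it voices to [b]. /mompemumwo/ → mombemumwo.
Rule 3 (final vowel raising): /o/ is a mid vowel in word-final position, so it raises to [u]. /mombemumwo/ → mombemumwu.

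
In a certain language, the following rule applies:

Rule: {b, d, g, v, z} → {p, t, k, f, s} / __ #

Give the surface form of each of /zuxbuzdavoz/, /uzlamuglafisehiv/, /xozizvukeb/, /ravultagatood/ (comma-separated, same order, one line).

/zuxbuzdavoz/: /z/ is a voiced obstruent in word-final position, so it devoices to [s]. → [zuxbuzdavos].
/uzlamuglafisehiv/: /v/ is a voiced obstruent in word-final position, so it devoices to [f]. → [uzlamuglafisehif].
/xozizvukeb/: /b/ is a voiced obstruent in word-final position, so it devoices to [p]. → [xozizvukep].
/ravultagatood/: /d/ is a voiced obstruent in word-final position, so it devoices to [t]. → [ravultagatoot].

zuxbuzdavos, uzlamuglafisehif, xozizvukep, ravultagatoot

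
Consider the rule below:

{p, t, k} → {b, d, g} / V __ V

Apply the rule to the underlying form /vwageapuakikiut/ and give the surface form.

Scanning /vwageapuakikiut/: /p/ is a voiceless stop between vowels /a/ and /u/, so it voices to [b]; /k/ is a voiceless stop between vowels /a/ and /i/, so it voices to [g]; /k/ is a voiceless stop between vowels /i/ and /i/, so it voices to [g]; /t/ at position 15 is not in the conditioning environment.
Result: [vwageabuagigiut].

vwageabuagigiut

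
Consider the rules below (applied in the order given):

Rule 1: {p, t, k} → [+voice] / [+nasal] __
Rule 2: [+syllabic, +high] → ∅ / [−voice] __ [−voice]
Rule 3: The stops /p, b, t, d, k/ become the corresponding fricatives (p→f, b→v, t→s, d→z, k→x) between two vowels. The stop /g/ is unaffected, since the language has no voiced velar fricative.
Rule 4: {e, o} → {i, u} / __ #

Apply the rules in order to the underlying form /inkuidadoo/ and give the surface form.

inguizazou

Rule 1 (post-nasal voicing): /k/ is a voiceless stop immediately after the nasal /n/, so it voices to [g]. /inkuidadoo/ → inguidadoo.
Rule 2 (high vowel syncope): no segment meets the environment; /inguidadoo/ is unchanged.
Rule 3 (intervocalic spirantization): /d/ is a stop between vowels /i/ and /a/, so it spirantizes to the fricative [z]. /d/ is a stop between vowels /a/ and /o/, so it spirantizes to the fricative [z]. /inguidadoo/ → inguizazoo.
Rule 4 (final vowel raising): /o/ is a mid vowel in word-final position, so it raises to [u]. /inguizazoo/ → inguizazou.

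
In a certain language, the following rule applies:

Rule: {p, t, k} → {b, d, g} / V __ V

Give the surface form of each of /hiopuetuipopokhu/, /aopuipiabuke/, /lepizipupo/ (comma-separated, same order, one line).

/hiopuetuipopokhu/: /p/ is a voiceless stop between vowels /o/ and /u/, so it voices to [b]. /t/ is a voiceless stop between vowels /e/ and /u/, so it voices to [d]. /p/ is a voiceless stop between vowels /i/ and /o/, so it voices to [b]. /p/ is a voiceless stop between vowels /o/ and /o/, so it voices to [b]. → [hiobueduibobokhu].
/aopuipiabuke/: /p/ is a voiceless stop between vowels /o/ and /u/, so it voices to [b]. /p/ is a voiceless stop between vowels /i/ and /i/, so it voices to [b]. /k/ is a voiceless stop between vowels /u/ and /e/, so it voices to [g]. → [aobuibiabuge].
/lepizipupo/: /p/ is a voiceless stop between vowels /e/ and /i/, so it voices to [b]. /p/ is a voiceless stop between vowels /i/ and /u/, so it voices to [b]. /p/ is a voiceless stop between vowels /u/ and /o/, so it voices to [b]. → [lebizibubo].

hiobueduibobokhu, aobuibiabuge, lebizibubo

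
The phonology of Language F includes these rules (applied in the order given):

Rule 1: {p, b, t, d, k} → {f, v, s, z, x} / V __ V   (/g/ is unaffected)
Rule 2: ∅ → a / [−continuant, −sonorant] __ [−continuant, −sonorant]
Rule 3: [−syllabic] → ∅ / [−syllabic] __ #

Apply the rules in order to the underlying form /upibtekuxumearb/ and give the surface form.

ufibatexuxumear

Rule 1 (intervocalic spirantization): /p/ is a stop between vowels /u/ and /i/, so it spirantizes to the fricative [f]. /k/ is a stop between vowels /e/ and /u/, so it spirantizes to the fricative [x]. /upibtekuxumearb/ → ufibtexuxumearb.
Rule 2 (stop-cluster a-epenthesis): /b/ and /t/ form a stop–stop cluster, so [a] is inserted between them. /ufibtexuxumearb/ → ufibatexuxumearb.
Rule 3 (final cluster simplification): /b/ is the second consonant of a word-final cluster /rb/, so it deletes. /ufibatexuxumearb/ → ufibatexuxumear.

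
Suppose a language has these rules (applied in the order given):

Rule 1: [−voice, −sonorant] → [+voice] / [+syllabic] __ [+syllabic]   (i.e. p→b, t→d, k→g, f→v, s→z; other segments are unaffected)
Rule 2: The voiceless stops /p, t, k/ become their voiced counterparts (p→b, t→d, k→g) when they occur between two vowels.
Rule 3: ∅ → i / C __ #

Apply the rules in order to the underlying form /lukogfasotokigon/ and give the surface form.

Rule 1 (intervocalic voicing): /k/ is a voiceless obstruent between vowels /u/ and /o/, so it voices to [g]. /s/ is a voiceless obstruent between vowels /a/ and /o/, so it voices to [z]. /t/ is a voiceless obstruent between vowels /o/ and /o/, so it voices to [d]. /k/ is a voiceless obstruent between vowels /o/ and /i/, so it voices to [g]. /lukogfasotokigon/ → lugogfazodogigon.
Rule 2 (intervocalic voicing): no segment meets the environment; /lugogfazodogigon/ is unchanged.
Rule 3 (final i-epenthesis): the form ends in the consonant /n/, so [i] is inserted word-finally. /lugogfazodogigon/ → lugogfazodogigoni.

lugogfazodogigoni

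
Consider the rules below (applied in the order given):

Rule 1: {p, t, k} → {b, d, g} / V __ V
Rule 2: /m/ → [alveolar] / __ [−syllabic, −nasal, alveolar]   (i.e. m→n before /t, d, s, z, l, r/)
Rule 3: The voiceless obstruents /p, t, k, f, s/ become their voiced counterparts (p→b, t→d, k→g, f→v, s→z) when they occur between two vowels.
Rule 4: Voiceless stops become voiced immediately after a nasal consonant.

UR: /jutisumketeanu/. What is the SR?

judizumgedeanu

Rule 1 (intervocalic voicing): /t/ is a voiceless stop between vowels /u/ and /i/, so it voices to [d]. /t/ is a voiceless stop between vowels /e/ and /e/, so it voices to [d]. /jutisumketeanu/ → judisumkedeanu.
Rule 2 (nasal place assimilation): no segment meets the environment; /judisumkedeanu/ is unchanged.
Rule 3 (intervocalic voicing): /s/ is a voiceless obstruent between vowels /i/ and /u/, so it voices to [z]. /judisumkedeanu/ → judizumkedeanu.
Rule 4 (post-nasal voicing): /k/ is a voiceless stop immediately after the nasal /m/, so it voices to [g]. /judizumkedeanu/ → judizumgedeanu.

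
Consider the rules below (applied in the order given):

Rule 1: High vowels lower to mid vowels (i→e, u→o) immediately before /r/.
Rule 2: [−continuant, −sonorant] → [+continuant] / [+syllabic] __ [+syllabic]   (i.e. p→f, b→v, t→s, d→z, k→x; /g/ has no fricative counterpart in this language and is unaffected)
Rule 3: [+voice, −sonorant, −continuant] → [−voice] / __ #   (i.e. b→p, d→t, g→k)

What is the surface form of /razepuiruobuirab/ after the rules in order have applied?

Rule 1 (pre-rhotic lowering): /i/ is a high vowel immediately before /r/, so it lowers to [e]. /i/ is a high vowel immediately before /r/, so it lowers to [e]. /razepuiruobuirab/ → razepueruobuerab.
Rule 2 (intervocalic spirantization): /p/ is a stop between vowels /e/ and /u/, so it spirantizes to the fricative [f]. /b/ is a stop between vowels /o/ and /u/, so it spirantizes to the fricative [v]. /razepueruobuerab/ → razefueruovuerab.
Rule 3 (final devoicing): /b/ is a voiced stop in word-final position, so it devoices to [p]. /razefueruovuerab/ → razefueruovuerap.

razefueruovuerap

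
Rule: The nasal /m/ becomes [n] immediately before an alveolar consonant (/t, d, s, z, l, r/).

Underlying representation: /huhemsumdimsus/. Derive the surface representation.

/m/ precedes the alveolar consonant /s/, so it assimilates in place to [n].
/m/ precedes the alveolar consonant /d/, so it assimilates in place to [n].
/m/ precedes the alveolar consonant /s/, so it assimilates in place to [n].
Surface form: [huhensundinsus].

huhensundinsus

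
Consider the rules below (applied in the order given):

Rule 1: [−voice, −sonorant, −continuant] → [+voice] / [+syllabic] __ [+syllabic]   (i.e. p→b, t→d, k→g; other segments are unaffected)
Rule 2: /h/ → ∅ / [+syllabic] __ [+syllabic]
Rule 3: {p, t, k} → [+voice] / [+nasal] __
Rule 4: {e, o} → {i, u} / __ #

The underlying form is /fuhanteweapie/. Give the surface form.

fuandeweabii

Rule 1 (intervocalic voicing): /p/ is a voiceless stop between vowels /a/ and /i/, so it voices to [b]. /fuhanteweapie/ → fuhanteweabie.
Rule 2 (intervocalic h-deletion): /h/ occurs between vowels /u/ and /a/, so it deletes. /fuhanteweabie/ → fuanteweabie.
Rule 3 (post-nasal voicing): /t/ is a voiceless stop immediately after the nasal /n/, so it voices to [d]. /fuanteweabie/ → fuandeweabie.
Rule 4 (final vowel raising): /e/ is a mid vowel in word-final position, so it raises to [i]. /fuandeweabie/ → fuandeweabii.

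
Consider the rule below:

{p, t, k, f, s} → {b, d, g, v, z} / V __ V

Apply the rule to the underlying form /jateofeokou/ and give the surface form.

/t/ is a voiceless obstruent between vowels /a/ and /e/, so it voices to [d].
/f/ is a voiceless obstruent between vowels /o/ and /e/, so it voices to [v].
/k/ is a voiceless obstruent between vowels /o/ and /o/, so it voices to [g].
Surface form: [jadeoveogou].

jadeoveogou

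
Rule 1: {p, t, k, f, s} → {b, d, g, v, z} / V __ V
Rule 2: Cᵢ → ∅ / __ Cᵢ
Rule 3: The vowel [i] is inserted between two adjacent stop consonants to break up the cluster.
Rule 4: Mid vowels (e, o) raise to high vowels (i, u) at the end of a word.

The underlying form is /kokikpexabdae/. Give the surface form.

kogikipexabidai

Rule 1 (intervocalic voicing): /k/ is a voiceless obstruent between vowels /o/ and /i/, so it voices to [g]. /kokikpexabdae/ → kogikpexabdae.
Rule 2 (degemination): no segment meets the environment; /kogikpexabdae/ is unchanged.
Rule 3 (stop-cluster i-epenthesis): /k/ and /p/ form a stop–stop cluster, so [i] is inserted between them. /b/ and /d/ form a stop–stop cluster, so [i] is inserted between them. /kogikpexabdae/ → kogikipexabidae.
Rule 4 (final vowel raising): /e/ is a mid vowel in word-final position, so it raises to [i]. /kogikipexabidae/ → kogikipexabidai.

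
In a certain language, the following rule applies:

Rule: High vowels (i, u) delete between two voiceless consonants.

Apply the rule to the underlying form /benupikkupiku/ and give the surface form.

benupkkpku

/i/ is a high vowel flanked by voiceless consonants /p/ and /k/, so it deletes.
/u/ is a high vowel flanked by voiceless consonants /k/ and /p/, so it deletes.
/i/ is a high vowel flanked by voiceless consonants /p/ and /k/, so it deletes.
Surface form: [benupkkpku].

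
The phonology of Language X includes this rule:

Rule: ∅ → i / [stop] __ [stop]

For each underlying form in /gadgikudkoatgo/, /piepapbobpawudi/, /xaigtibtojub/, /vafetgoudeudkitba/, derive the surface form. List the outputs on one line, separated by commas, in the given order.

gadigikudikoatigo, piepapibobipawudi, xaigitibitojub, vafetigoudeudikitiba

/gadgikudkoatgo/: /d/ and /g/ form a stop–stop cluster, so [i] is inserted between them. /d/ and /k/ form a stop–stop cluster, so [i] is inserted between them. /t/ and /g/ form a stop–stop cluster, so [i] is inserted between them. → [gadigikudikoatigo].
/piepapbobpawudi/: /p/ and /b/ form a stop–stop cluster, so [i] is inserted between them. /b/ and /p/ form a stop–stop cluster, so [i] is inserted between them. → [piepapibobipawudi].
/xaigtibtojub/: /g/ and /t/ form a stop–stop cluster, so [i] is inserted between them. /b/ and /t/ form a stop–stop cluster, so [i] is inserted between them. → [xaigitibitojub].
/vafetgoudeudkitba/: /t/ and /g/ form a stop–stop cluster, so [i] is inserted between them. /d/ and /k/ form a stop–stop cluster, so [i] is inserted between them. /t/ and /b/ form a stop–stop cluster, so [i] is inserted between them. → [vafetigoudeudikitiba].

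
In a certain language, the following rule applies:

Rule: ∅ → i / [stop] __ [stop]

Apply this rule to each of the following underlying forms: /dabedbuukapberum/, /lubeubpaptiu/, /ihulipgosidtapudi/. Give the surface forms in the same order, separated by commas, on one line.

/dabedbuukapberum/: /d/ and /b/ form a stop–stop cluster, so [i] is inserted between them. /p/ and /b/ form a stop–stop cluster, so [i] is inserted between them. → [dabedibuukapiberum].
/lubeubpaptiu/: /b/ and /p/ form a stop–stop cluster, so [i] is inserted between them. /p/ and /t/ form a stop–stop cluster, so [i] is inserted between them. → [lubeubipapitiu].
/ihulipgosidtapudi/: /p/ and /g/ form a stop–stop cluster, so [i] is inserted between them. /d/ and /t/ form a stop–stop cluster, so [i] is inserted between them. → [ihulipigosiditapudi].

dabedibuukapiberum, lubeubipapitiu, ihulipigosiditapudi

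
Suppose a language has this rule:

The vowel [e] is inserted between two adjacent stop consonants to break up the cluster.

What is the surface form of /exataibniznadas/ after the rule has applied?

No segment of /exataibniznadas/ meets the structural description of the rule, so the form surfaces unchanged.

exataibniznadas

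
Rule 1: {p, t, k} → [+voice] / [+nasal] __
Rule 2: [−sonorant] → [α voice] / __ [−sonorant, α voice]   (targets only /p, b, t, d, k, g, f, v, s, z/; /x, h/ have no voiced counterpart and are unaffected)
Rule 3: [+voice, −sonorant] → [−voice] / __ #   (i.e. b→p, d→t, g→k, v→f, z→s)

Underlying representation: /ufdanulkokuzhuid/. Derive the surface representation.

Rule 1 (post-nasal voicing): no segment meets the environment; /ufdanulkokuzhuid/ is unchanged.
Rule 2 (regressive voicing assimilation): /f/ precedes the voiced obstruent /d/, so it voices to [v] by assimilation. /z/ precedes the voiceless obstruent /h/, so it devoices to [s] by assimilation. /ufdanulkokuzhuid/ → uvdanulkokushuid.
Rule 3 (final devoicing): /d/ is a voiced obstruent in word-final position, so it devoices to [t]. /uvdanulkokushuid/ → uvdanulkokushuit.

uvdanulkokushuit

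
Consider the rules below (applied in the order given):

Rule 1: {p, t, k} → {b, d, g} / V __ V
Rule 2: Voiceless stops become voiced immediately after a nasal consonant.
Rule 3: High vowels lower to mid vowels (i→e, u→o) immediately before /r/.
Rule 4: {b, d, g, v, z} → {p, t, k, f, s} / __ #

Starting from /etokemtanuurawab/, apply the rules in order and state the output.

edogemdanuorawap

Rule 1 (intervocalic voicing): /t/ is a voiceless stop between vowels /e/ and /o/, so it voices to [d]. /k/ is a voiceless stop between vowels /o/ and /e/, so it voices to [g]. /etokemtanuurawab/ → edogemtanuurawab.
Rule 2 (post-nasal voicing): /t/ is a voiceless stop immediately after the nasal /m/, so it voices to [d]. /edogemtanuurawab/ → edogemdanuurawab.
Rule 3 (pre-rhotic lowering): /u/ is a high vowel immediately before /r/, so it lowers to [o]. /edogemdanuurawab/ → edogemdanuorawab.
Rule 4 (final devoicing): /b/ is a voiced obstruent in word-final position, so it devoices to [p]. /edogemdanuorawab/ → edogemdanuorawap.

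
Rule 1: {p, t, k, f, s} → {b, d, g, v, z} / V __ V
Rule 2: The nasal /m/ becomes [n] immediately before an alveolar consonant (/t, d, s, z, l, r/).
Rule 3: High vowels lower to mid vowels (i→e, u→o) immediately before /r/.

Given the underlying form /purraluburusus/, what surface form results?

porraluboruzus

Rule 1 (intervocalic voicing): /s/ is a voiceless obstruent between vowels /u/ and /u/, so it voices to [z]. /purraluburusus/ → purraluburuzus.
Rule 2 (nasal place assimilation): no segment meets the environment; /purraluburuzus/ is unchanged.
Rule 3 (pre-rhotic lowering): /u/ is a high vowel immediately before /r/, so it lowers to [o]. /u/ is a high vowel immediately before /r/, so it lowers to [o]. /purraluburuzus/ → porraluboruzus.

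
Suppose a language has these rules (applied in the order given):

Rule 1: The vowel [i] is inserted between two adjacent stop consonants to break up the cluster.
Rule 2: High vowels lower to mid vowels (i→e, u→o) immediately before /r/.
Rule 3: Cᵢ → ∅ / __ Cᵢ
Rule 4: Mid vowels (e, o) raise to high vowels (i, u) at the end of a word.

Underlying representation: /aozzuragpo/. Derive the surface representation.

aozoragipu

Rule 1 (stop-cluster i-epenthesis): /g/ and /p/ form a stop–stop cluster, so [i] is inserted between them. /aozzuragpo/ → aozzuragipo.
Rule 2 (pre-rhotic lowering): /u/ is a high vowel immediately before /r/, so it lowers to [o]. /aozzuragipo/ → aozzoragipo.
Rule 3 (degemination): /zz/ is a geminate; the first /z/ deletes. /aozzoragipo/ → aozoragipo.
Rule 4 (final vowel raising): /o/ is a mid vowel in word-final position, so it raises to [u]. /aozoragipo/ → aozoragipu.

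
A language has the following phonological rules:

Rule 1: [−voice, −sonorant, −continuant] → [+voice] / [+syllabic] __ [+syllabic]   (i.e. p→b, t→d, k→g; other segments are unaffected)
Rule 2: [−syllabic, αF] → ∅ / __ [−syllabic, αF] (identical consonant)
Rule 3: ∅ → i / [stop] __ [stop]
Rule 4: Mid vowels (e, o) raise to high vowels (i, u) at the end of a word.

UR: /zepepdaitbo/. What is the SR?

Rule 1 (intervocalic voicing): /p/ is a voiceless stop between vowels /e/ and /e/, so it voices to [b]. /zepepdaitbo/ → zebepdaitbo.
Rule 2 (degemination): no segment meets the environment; /zebepdaitbo/ is unchanged.
Rule 3 (stop-cluster i-epenthesis): /p/ and /d/ form a stop–stop cluster, so [i] is inserted between them. /t/ and /b/ form a stop–stop cluster, so [i] is inserted between them. /zebepdaitbo/ → zebepidaitibo.
Rule 4 (final vowel raising): /o/ is a mid vowel in word-final position, so it raises to [u]. /zebepidaitibo/ → zebepidaitibu.

zebepidaitibu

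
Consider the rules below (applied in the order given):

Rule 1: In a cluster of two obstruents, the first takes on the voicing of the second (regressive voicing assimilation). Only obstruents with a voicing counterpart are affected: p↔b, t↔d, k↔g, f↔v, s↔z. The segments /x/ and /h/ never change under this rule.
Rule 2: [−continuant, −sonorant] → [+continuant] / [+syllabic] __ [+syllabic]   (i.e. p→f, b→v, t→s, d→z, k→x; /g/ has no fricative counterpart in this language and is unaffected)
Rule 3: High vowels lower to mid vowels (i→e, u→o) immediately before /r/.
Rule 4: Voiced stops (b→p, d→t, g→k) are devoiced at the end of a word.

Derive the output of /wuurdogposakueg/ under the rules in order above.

Rule 1 (regressive voicing assimilation): /g/ precedes the voiceless obstruent /p/, so it devoices to [k] by assimilation. /wuurdogposakueg/ → wuurdokposakueg.
Rule 2 (intervocalic spirantization): /k/ is a stop between vowels /a/ and /u/, so it spirantizes to the fricative [x]. /wuurdokposakueg/ → wuurdokposaxueg.
Rule 3 (pre-rhotic lowering): /u/ is a high vowel immediately before /r/, so it lowers to [o]. /wuurdokposaxueg/ → wuordokposaxueg.
Rule 4 (final devoicing): /g/ is a voiced stop in word-final position, so it devoices to [k]. /wuordokposaxueg/ → wuordokposaxuek.

wuordokposaxuek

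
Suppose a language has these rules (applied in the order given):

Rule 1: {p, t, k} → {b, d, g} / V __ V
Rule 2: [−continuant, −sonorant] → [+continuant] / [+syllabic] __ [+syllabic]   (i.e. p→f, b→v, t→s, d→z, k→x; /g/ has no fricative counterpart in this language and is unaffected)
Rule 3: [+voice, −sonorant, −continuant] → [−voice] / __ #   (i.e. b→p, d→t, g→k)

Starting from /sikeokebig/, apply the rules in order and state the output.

sigeogevik

Rule 1 (intervocalic voicing): /k/ is a voiceless stop between vowels /i/ and /e/, so it voices to [g]. /k/ is a voiceless stop between vowels /o/ and /e/, so it voices to [g]. /sikeokebig/ → sigeogebig.
Rule 2 (intervocalic spirantization): /b/ is a stop between vowels /e/ and /i/, so it spirantizes to the fricative [v]. /sigeogebig/ → sigeogevig.
Rule 3 (final devoicing): /g/ is a voiced stop in word-final position, so it devoices to [k]. /sigeogevig/ → sigeogevik.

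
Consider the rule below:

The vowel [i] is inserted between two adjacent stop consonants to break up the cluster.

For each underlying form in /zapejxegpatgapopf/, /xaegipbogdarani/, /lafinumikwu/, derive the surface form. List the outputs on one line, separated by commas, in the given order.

zapejxegipatigapopf, xaegipibogidarani, lafinumikwu

/zapejxegpatgapopf/: /g/ and /p/ form a stop–stop cluster, so [i] is inserted between them. /t/ and /g/ form a stop–stop cluster, so [i] is inserted between them. → [zapejxegipatigapopf].
/xaegipbogdarani/: /p/ and /b/ form a stop–stop cluster, so [i] is inserted between them. /g/ and /d/ form a stop–stop cluster, so [i] is inserted between them. → [xaegipibogidarani].
/lafinumikwu/: the rule's environment is not met; surfaces unchanged as [lafinumikwu].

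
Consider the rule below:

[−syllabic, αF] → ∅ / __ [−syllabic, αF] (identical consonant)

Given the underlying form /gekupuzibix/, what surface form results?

No segment of /gekupuzibix/ meets the structural description of the rule, so the form surfaces unchanged.

gekupuzibix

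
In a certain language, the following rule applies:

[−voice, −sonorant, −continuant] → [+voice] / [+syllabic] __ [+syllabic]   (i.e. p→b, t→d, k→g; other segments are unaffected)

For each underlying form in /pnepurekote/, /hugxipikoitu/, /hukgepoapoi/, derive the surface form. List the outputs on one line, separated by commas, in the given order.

pneburegode, hugxibigoidu, hukgeboaboi

/pnepurekote/: /p/ is a voiceless stop between vowels /e/ and /u/, so it voices to [b]. /k/ is a voiceless stop between vowels /e/ and /o/, so it voices to [g]. /t/ is a voiceless stop between vowels /o/ and /e/, so it voices to [d]. → [pneburegode].
/hugxipikoitu/: /p/ is a voiceless stop between vowels /i/ and /i/, so it voices to [b]. /k/ is a voiceless stop between vowels /i/ and /o/, so it voices to [g]. /t/ is a voiceless stop between vowels /i/ and /u/, so it voices to [d]. → [hugxibigoidu].
/hukgepoapoi/: /p/ is a voiceless stop between vowels /e/ and /o/, so it voices to [b]. /p/ is a voiceless stop between vowels /a/ and /o/, so it voices to [b]. → [hukgeboaboi].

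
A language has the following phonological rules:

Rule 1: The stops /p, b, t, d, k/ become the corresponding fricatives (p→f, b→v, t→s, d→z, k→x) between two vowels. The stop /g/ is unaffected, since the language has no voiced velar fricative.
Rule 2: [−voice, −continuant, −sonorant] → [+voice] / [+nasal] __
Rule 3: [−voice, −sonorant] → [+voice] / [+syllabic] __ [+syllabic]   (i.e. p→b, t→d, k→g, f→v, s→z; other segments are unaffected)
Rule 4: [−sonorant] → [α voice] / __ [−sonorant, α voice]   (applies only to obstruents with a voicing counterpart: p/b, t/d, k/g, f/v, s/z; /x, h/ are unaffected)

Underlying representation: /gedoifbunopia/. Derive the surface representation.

Rule 1 (intervocalic spirantization): /d/ is a stop between vowels /e/ and /o/, so it spirantizes to the fricative [z]. /p/ is a stop between vowels /o/ and /i/, so it spirantizes to the fricative [f]. /gedoifbunopia/ → gezoifbunofia.
Rule 2 (post-nasal voicing): no segment meets the environment; /gezoifbunofia/ is unchanged.
Rule 3 (intervocalic voicing): /f/ is a voiceless obstruent between vowels /o/ and /i/, so it voices to [v]. /gezoifbunofia/ → gezoifbunovia.
Rule 4 (regressive voicing assimilation): /f/ precedes the voiced obstruent /b/, so it voices to [v] by assimilation. /gezoifbunovia/ → gezoivbunovia.

gezoivbunovia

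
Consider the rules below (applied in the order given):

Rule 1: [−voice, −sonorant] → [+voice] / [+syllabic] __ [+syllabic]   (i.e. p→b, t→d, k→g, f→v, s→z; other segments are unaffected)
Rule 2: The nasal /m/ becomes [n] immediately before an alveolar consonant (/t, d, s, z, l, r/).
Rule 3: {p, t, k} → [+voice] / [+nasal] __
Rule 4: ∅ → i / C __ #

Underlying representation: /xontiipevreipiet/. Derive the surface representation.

Rule 1 (intervocalic voicing): /p/ is a voiceless obstruent between vowels /i/ and /e/, so it voices to [b]. /p/ is a voiceless obstruent between vowels /i/ and /i/, so it voices to [b]. /xontiipevreipiet/ → xontiibevreibiet.
Rule 2 (nasal place assimilation): no segment meets the environment; /xontiibevreibiet/ is unchanged.
Rule 3 (post-nasal voicing): /t/ is a voiceless stop immediately after the nasal /n/, so it voices to [d]. /xontiibevreibiet/ → xondiibevreibiet.
Rule 4 (final i-epenthesis): the form ends in the consonant /t/, so [i] is inserted word-finally. /xondiibevreibiet/ → xondiibevreibieti.

xondiibevreibieti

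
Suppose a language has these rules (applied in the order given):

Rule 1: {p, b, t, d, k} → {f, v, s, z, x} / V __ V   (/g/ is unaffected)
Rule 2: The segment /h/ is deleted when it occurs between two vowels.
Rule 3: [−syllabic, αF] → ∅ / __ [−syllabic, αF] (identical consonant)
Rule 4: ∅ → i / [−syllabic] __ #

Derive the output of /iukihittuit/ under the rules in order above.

Rule 1 (intervocalic spirantization): /k/ is a stop between vowels /u/ and /i/, so it spirantizes to the fricative [x]. /iukihittuit/ → iuxihittuit.
Rule 2 (intervocalic h-deletion): /h/ occurs between vowels /i/ and /i/, so it deletes. /iuxihittuit/ → iuxiittuit.
Rule 3 (degemination): /tt/ is a geminate; the first /t/ deletes. /iuxiittuit/ → iuxiituit.
Rule 4 (final i-epenthesis): the form ends in the consonant /t/, so [i] is inserted word-finally. /iuxiituit/ → iuxiituiti.

iuxiituiti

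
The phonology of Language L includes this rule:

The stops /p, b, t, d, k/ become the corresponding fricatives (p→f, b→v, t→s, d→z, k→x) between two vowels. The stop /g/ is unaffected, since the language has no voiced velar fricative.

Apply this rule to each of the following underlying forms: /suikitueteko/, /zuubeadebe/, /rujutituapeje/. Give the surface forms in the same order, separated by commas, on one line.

/suikitueteko/: /k/ is a stop between vowels /i/ and /i/, so it spirantizes to the fricative [x]. /t/ is a stop between vowels /i/ and /u/, so it spirantizes to the fricative [s]. /t/ is a stop between vowels /e/ and /e/, so it spirantizes to the fricative [s]. /k/ is a stop between vowels /e/ and /o/, so it spirantizes to the fricative [x]. → [suixisuesexo].
/zuubeadebe/: /b/ is a stop between vowels /u/ and /e/, so it spirantizes to the fricative [v]. /d/ is a stop between vowels /a/ and /e/, so it spirantizes to the fricative [z]. /b/ is a stop between vowels /e/ and /e/, so it spirantizes to the fricative [v]. → [zuuveazeve].
/rujutituapeje/: /t/ is a stop between vowels /u/ and /i/, so it spirantizes to the fricative [s]. /t/ is a stop between vowels /i/ and /u/, so it spirantizes to the fricative [s]. /p/ is a stop between vowels /a/ and /e/, so it spirantizes to the fricative [f]. → [rujusisuafeje].

suixisuesexo, zuuveazeve, rujusisuafeje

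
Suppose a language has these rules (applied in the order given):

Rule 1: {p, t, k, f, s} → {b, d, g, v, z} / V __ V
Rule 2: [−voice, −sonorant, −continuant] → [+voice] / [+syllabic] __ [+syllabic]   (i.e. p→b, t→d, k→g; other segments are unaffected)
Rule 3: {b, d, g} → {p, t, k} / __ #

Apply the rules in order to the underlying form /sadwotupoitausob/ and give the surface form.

sadwoduboidauzop

Rule 1 (intervocalic voicing): /t/ is a voiceless obstruent between vowels /o/ and /u/, so it voices to [d]. /p/ is a voiceless obstruent between vowels /u/ and /o/, so it voices to [b]. /t/ is a voiceless obstruent between vowels /i/ and /a/, so it voices to [d]. /s/ is a voiceless obstruent between vowels /u/ and /o/, so it voices to [z]. /sadwotupoitausob/ → sadwoduboidauzob.
Rule 2 (intervocalic voicing): no segment meets the environment; /sadwoduboidauzob/ is unchanged.
Rule 3 (final devoicing): /b/ is a voiced stop in word-final position, so it devoices to [p]. /sadwoduboidauzob/ → sadwoduboidauzop.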